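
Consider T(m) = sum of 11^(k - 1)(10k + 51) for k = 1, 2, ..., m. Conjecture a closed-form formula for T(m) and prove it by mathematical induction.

We claim T(m) = 11^m(m + 5) - 5 for all m ≥ 1.
Base case (m = 1): T(1) = 61, and the closed form gives 61. They agree.
Inductive step: assume the claim holds for m = k, so T(k) = 11^k(k + 5) - 5.
Then T(k+1) = T(k) + (11^k(10k + 61)) = (11^k(k + 5) - 5) + (11^k(10k + 61)).
Simplifying, T(k+1) = 11·11^k·k + 66·11^k - 5 = 11^(k+1)((k+1) + 5) - 5,
which is the closed form with m = k+1.
By induction, the statement is established for all m ≥ 1.

T(m) = 11^m(m + 5) - 5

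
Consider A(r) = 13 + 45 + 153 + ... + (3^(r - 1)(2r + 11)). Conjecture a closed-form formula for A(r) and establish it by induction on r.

A(r) = 3^r(r + 5) - 5

We claim A(r) = 3^r(r + 5) - 5 for all r ≥ 1.
For the base case r = 1: A(1) = 13, and the closed form gives 13. They agree.
Suppose the result is true for r = j, so A(j) = 3^j(j + 5) - 5.
Then A(j+1) = A(j) + (3^j(2j + 13)) = (3^j(j + 5) - 5) + (3^j(2j + 13)).
Simplifying, A(j+1) = 3·3^j·j + 18·3^j - 5 = 3^(j+1)((j+1) + 5) - 5,
which is the closed form with r = j+1.
Hence, by induction on r, the claim holds for every r ≥ 1.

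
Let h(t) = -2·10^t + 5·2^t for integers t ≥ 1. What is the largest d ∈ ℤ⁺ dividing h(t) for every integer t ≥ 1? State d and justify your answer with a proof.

d = 10

Computing the first values: h(1) = -10 and h(2) = -180; gcd(-10, -180) = 10, so d ≤ 10.
We prove 10 | -2·10^t + 5·2^t for all t ≥ 1 by induction on t.
When t = 1: h(1) = -10 = 10·(-1), so 10 | h(1).
Inductive step: suppose the statement holds for some r ≥ 1, i.e. 10 | h(r). Then
h(r+1) − 10·h(r) = (-2·10^(r+1) + 5·2^(r+1)) − 10·(-2·10^r + 5·2^r) = (5)·2^r·(2 − 10) = (-40)·2^r. Since 10 | h(r) by the inductive hypothesis, 10 | 10·h(r); and 10 | -40 since -40 = 10·-4. Therefore 10 | h(r+1).
Hence, by induction on t, the claim holds for every t ≥ 1.
Therefore the largest such d is 10.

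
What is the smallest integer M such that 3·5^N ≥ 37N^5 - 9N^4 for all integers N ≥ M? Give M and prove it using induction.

M = 9

At N = 8: 1171875 < 1175552, so the inequality fails and M ≥ 9. We prove 3·5^N ≥ 37N^5 - 9N^4 for all N ≥ 9.
Base step (N = 9): 3·5^N = 5859375 and 37N^5 - 9N^4 = 2125764, so 5859375 ≥ 2125764.
For the inductive step, assume it holds for an arbitrary m ≥ 9, so 3·5^m ≥ 37m^5 - 9m^4.
Then 3·5^(m + 1) = 5·(3·5^m) ≥ 5·(37m^5 - 9m^4).
Also, for m ≥ 9 we have 5·(37m^5 - 9m^4) ≥ 37(m+1)^5 - 9(m+1)^4, since 5·(37m^5 - 9m^4) − (37(m+1)^5 - 9(m+1)^4) = 148m^5 - 221m^4 - 334m^3 - 316m^2 - 149m - 28, which is nonnegative for all m ≥ 9.
Combining, 3·5^(m + 1) ≥ 37(m+1)^5 - 9(m+1)^4.
By induction, the statement is established for all N ≥ 9.
Hence the smallest such M is 9.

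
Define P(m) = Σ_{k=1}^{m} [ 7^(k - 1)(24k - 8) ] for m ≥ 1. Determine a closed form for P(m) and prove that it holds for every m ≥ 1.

P(m) = 2·7^m(2m - 1) + 2

We claim P(m) = 2·7^m(2m - 1) + 2 for all m ≥ 1.
For the base case m = 1: P(1) = 16, and the closed form gives 16. They agree.
Suppose the result is true for m = k, so P(k) = 2·7^k(2k - 1) + 2.
Then P(k+1) = P(k) + (7^k(24k + 16)) = (2·7^k(2k - 1) + 2) + (7^k(24k + 16)).
Simplifying, P(k+1) = 28·7^k·k + 14·7^k + 2 = 2·7^(k+1)(2(k+1) - 1) + 2,
which is the closed form with m = k+1.
By induction, the statement is established for all m ≥ 1.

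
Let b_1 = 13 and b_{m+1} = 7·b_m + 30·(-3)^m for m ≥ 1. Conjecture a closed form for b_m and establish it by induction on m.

b_m = (-3)^(m + 1) + 4·7^(m - 1)

Computing the first terms: b_1 = 13, b_2 = 1, b_3 = 277. This suggests b_m = (-3)^(m + 1) + 4·7^(m - 1).
For the base case m = 1: the formula gives 13 = 13 = b_1.
Inductive step: suppose the statement holds for some i ≥ 1, so b_i = (-3)^(i + 1) + 4·7^(i - 1).
Then b_{i+1} = 7·b_i + 30·(-3)^i = 7·((-3)^(i + 1) + 4·7^(i - 1)) + 30·(-3)^i = (-3)^(i + 2) + 4·7^i = (-3)^((i+1) + 1) + 4·7^((i+1) - 1),
which is the claimed formula at m = i+1.
By the principle of mathematical induction, the result holds for all m ≥ 1.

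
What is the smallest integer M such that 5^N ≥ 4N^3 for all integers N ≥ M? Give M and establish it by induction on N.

At N = 2: 25 < 32, so the inequality fails and M ≥ 3. We prove 5^N ≥ 4N^3 for all N ≥ 3.
Base step (N = 3): 5^N = 125 and 4N^3 = 108, so 125 ≥ 108.
Inductive step: assume the claim holds for N = p, so 5^p ≥ 4p^3.
Then 5^(p + 1) = 5·(5^p) ≥ 5·(4p^3).
Also, for p ≥ 3 we have 5·(4p^3) ≥ 4(p+1)^3, since 5 ≥ (1 + 1/p)^3 for all p ≥ 3.
Combining, 5^(p + 1) ≥ 4(p+1)^3.
Hence, by induction on N, the claim holds for every N ≥ 3.
Hence the smallest such M is 3.

M = 3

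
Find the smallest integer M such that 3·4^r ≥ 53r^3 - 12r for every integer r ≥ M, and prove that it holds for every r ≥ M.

At r = 5: 3072 < 6565, so the inequality fails and M ≥ 6. We prove 3·4^r ≥ 53r^3 - 12r for all r ≥ 6.
When r = 6: 3·4^r = 12288 and 53r^3 - 12r = 11376, so 12288 ≥ 11376.
Inductive step: suppose the statement holds for some j ≥ 6, so 3·4^j ≥ 53j^3 - 12j.
Then 3·4^(j + 1) = 4·(3·4^j) ≥ 4·(53j^3 - 12j).
Also, for j ≥ 6 we have 4·(53j^3 - 12j) ≥ 53(j+1)^3 - 12(j+1), since 4·(53j^3 - 12j) − (53(j+1)^3 - 12(j+1)) = 159j^3 - 159j^2 - 195j - 41, which is nonnegative for all j ≥ 6.
Combining, 3·4^(j + 1) ≥ 53(j+1)^3 - 12(j+1).
This completes the induction.
Hence the smallest such M is 6.

M = 6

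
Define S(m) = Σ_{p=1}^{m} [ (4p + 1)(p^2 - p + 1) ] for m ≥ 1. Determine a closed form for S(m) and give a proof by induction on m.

S(m) = m(m^3 + m^2 + m + 2)

We claim S(m) = m(m^3 + m^2 + m + 2) for all m ≥ 1.
Base step (m = 1): S(1) = 5, and the closed form gives 5. They agree.
Inductive step: assume the claim holds for m = p, so S(p) = p(p^3 + p^2 + p + 2).
Then S(p+1) = S(p) + (-(p - (p + 1)^2)(4p + 5)) = (p(p^3 + p^2 + p + 2)) + (-(p - (p + 1)^2)(4p + 5)).
Simplifying, S(p+1) = (p + 1)(p^3 + 4p^2 + 6p + 5) = (p+1)((p+1)^3 + (p+1)^2 + (p+1) + 2),
which is the closed form with m = p+1.
By induction, the statement is established for all m ≥ 1.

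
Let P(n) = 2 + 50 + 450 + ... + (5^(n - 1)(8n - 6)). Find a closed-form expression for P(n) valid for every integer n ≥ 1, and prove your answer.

We claim P(n) = 2·5^n(n - 1) + 2 for all n ≥ 1.
For the base case n = 1: P(1) = 2, and the closed form gives 2. They agree.
For the inductive step, assume it holds for an arbitrary r ≥ 1, so P(r) = 2·5^r(r - 1) + 2.
Then P(r+1) = P(r) + (5^r(8r + 2)) = (2·5^r(r - 1) + 2) + (5^r(8r + 2)).
Simplifying, P(r+1) = 10·5^r·r + 2 = 2·5^(r+1)((r+1) - 1) + 2,
which is the closed form with n = r+1.
By the principle of mathematical induction, the result holds for all n ≥ 1.

P(n) = 2·5^n(n - 1) + 2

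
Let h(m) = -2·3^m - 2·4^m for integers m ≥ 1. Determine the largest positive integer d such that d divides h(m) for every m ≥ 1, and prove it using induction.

Computing the first values: h(1) = -14 and h(2) = -50; gcd(-14, -50) = 2, so d ≤ 2.
We prove 2 | -2·3^m - 2·4^m for all m ≥ 1 by induction on m.
For the base case m = 1: h(1) = -14 = 2·(-7), so 2 | h(1).
Inductive step: suppose the statement holds for some j ≥ 1, i.e. 2 | h(j). Then
h(j+1) − 4·h(j) = (-2·3^(j+1) - 2·4^(j+1)) − 4·(-2·3^j - 2·4^j) = (-2)·3^j·(3 − 4) = (2)·3^j. Since 2 | h(j) by the inductive hypothesis, 2 | 4·h(j); and 2 | 2 since 2 = 2·1. Therefore 2 | h(j+1).
By the principle of mathematical induction, the result holds for all m ≥ 1.
Therefore the largest such d is 2.

d = 2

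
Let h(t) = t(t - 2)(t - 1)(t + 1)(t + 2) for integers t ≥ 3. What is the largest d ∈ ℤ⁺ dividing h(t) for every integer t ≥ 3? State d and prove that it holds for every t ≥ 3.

d = 120

Computing the first values: h(3) = 120 and h(4) = 720; gcd(120, 720) = 120, so d ≤ 120.
We prove 120 | t(t - 2)(t - 1)(t + 1)(t + 2) for all t ≥ 3 by induction on t.
Base case (t = 3): h(3) = 120 = 120·(1), so 120 | h(3).
Inductive step: assume the claim holds for t = p, i.e. 120 | h(p). Then
h(p+1) − h(p) = (p-1)·p·(p+1)·(p+2)·(p+3) − (p-2)·(p-1)·p·(p+1)·(p+2) = (p-1)·p·(p+1)·(p+2)·[(p+3) − (p-2)] = 5·(p-1)·p·(p+1)·(p+2). The product of 4 consecutive integers is divisible by (4)! = 24, so h(p+1) − h(p) is divisible by 5·24 = 120. By the inductive hypothesis 120 | h(p), hence 120 | h(p+1).
By induction, the statement is established for all t ≥ 3.
Therefore the largest such d is 120.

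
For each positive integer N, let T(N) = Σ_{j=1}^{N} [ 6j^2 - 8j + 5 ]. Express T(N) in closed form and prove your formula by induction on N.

We claim T(N) = N(2N^2 - N + 2) for all N ≥ 1.
Base step (N = 1): T(1) = 3, and the closed form gives 3. They agree.
Inductive step: suppose the statement holds for some j ≥ 1, so T(j) = j(2j^2 - j + 2).
Then T(j+1) = T(j) + (6j^2 + 4j + 3) = (j(2j^2 - j + 2)) + (6j^2 + 4j + 3).
Simplifying, T(j+1) = (j + 1)(2j^2 + 3j + 3) = (j+1)(2(j+1)^2 - (j+1) + 2),
which is the closed form with N = j+1.
Hence, by induction on N, the claim holds for every N ≥ 1.

T(N) = N(2N^2 - N + 2)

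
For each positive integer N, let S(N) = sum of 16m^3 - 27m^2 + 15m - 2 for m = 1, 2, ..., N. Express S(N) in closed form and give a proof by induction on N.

We claim S(N) = N(4N^3 - N^2 - 2N + 1) for all N ≥ 1.
Base case (N = 1): S(1) = 2, and the closed form gives 2. They agree.
For the inductive step, assume it holds for an arbitrary m ≥ 1, so S(m) = m(4m^3 - m^2 - 2m + 1).
Then S(m+1) = S(m) + (16m^3 + 21m^2 + 9m + 2) = (m(4m^3 - m^2 - 2m + 1)) + (16m^3 + 21m^2 + 9m + 2).
Simplifying, S(m+1) = (m + 1)(4m^3 + 11m^2 + 8m + 2) = (m+1)(4(m+1)^3 - (m+1)^2 - 2(m+1) + 1),
which is the closed form with N = m+1.
By the principle of mathematical induction, the result holds for all N ≥ 1.

S(N) = N(4N^3 - N^2 - 2N + 1)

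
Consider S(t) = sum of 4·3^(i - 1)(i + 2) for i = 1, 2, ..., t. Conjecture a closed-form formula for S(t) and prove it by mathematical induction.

We claim S(t) = 3^t(2t + 3) - 3 for all t ≥ 1.
Base case (t = 1): S(1) = 12, and the closed form gives 12. They agree.
Inductive step: suppose the statement holds for some i ≥ 1, so S(i) = 3^i(2i + 3) - 3.
Then S(i+1) = S(i) + (4·3^i(i + 3)) = (3^i(2i + 3) - 3) + (4·3^i(i + 3)).
Simplifying, S(i+1) = 6·3^i·i + 15·3^i - 3 = 3^(i+1)(2(i+1) + 3) - 3,
which is the closed form with t = i+1.
Hence, by induction on t, the claim holds for every t ≥ 1.

S(t) = 3^t(2t + 3) - 3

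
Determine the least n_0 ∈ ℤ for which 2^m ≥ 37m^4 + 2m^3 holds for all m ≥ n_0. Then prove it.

n_0 = 24

At m = 23: 8388608 < 10378451, so the inequality fails and n_0 ≥ 24. We prove 2^m ≥ 37m^4 + 2m^3 for all m ≥ 24.
When m = 24: 2^m = 16777216 and 37m^4 + 2m^3 = 12303360, so 16777216 ≥ 12303360.
Inductive step: suppose the statement holds for some p ≥ 24, so 2^p ≥ 37p^4 + 2p^3.
Then 2^(p + 1) = 2·(2^p) ≥ 2·(37p^4 + 2p^3).
Also, for p ≥ 24 we have 2·(37p^4 + 2p^3) ≥ 37(p+1)^4 + 2(p+1)^3, since 2·(37p^4 + 2p^3) − (37(p+1)^4 + 2(p+1)^3) = 37p^4 - 146p^3 - 228p^2 - 154p - 39, which is nonnegative for all p ≥ 24.
Combining, 2^(p + 1) ≥ 37(p+1)^4 + 2(p+1)^3.
This completes the induction.
Hence the smallest such n_0 is 24.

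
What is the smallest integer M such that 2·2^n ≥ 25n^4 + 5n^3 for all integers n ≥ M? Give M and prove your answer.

M = 22

At n = 21: 4194304 < 4908330, so the inequality fails and M ≥ 22. We prove 2·2^n ≥ 25n^4 + 5n^3 for all n ≥ 22.
Base case (n = 22): 2·2^n = 8388608 and 25n^4 + 5n^3 = 5909640, so 8388608 ≥ 5909640.
Inductive step: suppose the statement holds for some p ≥ 22, so 2·2^p ≥ 25p^4 + 5p^3.
Then 2·2^(p + 1) = 2·(2·2^p) ≥ 2·(25p^4 + 5p^3).
Also, for p ≥ 22 we have 2·(25p^4 + 5p^3) ≥ 25(p+1)^4 + 5(p+1)^3, since 2·(25p^4 + 5p^3) − (25(p+1)^4 + 5(p+1)^3) = 25p^4 - 95p^3 - 165p^2 - 115p - 30, which is nonnegative for all p ≥ 22.
Combining, 2·2^(p + 1) ≥ 25(p+1)^4 + 5(p+1)^3.
By induction, the statement is established for all n ≥ 22.
Hence the smallest such M is 22.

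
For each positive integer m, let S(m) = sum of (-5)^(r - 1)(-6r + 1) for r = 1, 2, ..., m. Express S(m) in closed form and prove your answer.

S(m) = (-5)^m·m

We claim S(m) = (-5)^m·m for all m ≥ 1.
Base case (m = 1): S(1) = -5, and the closed form gives -5. They agree.
Inductive step: suppose the statement holds for some r ≥ 1, so S(r) = (-5)^r·r.
Then S(r+1) = S(r) + ((-5)^r(-6r - 5)) = ((-5)^r·r) + ((-5)^r(-6r - 5)).
Simplifying, S(r+1) = (-5)^(r + 1)(r + 1) = (-5)^(r+1)·(r+1),
which is the closed form with m = r+1.
By the principle of mathematical induction, the result holds for all m ≥ 1.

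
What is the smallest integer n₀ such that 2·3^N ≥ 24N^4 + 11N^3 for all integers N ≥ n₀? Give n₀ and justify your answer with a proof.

n₀ = 12

At N = 11: 354294 < 366025, so the inequality fails and n₀ ≥ 12. We prove 2·3^N ≥ 24N^4 + 11N^3 for all N ≥ 12.
For the base case N = 12: 2·3^N = 1062882 and 24N^4 + 11N^3 = 516672, so 1062882 ≥ 516672.
Inductive step: suppose the statement holds for some k ≥ 12, so 2·3^k ≥ 24k^4 + 11k^3.
Then 2·3^(k + 1) = 3·(2·3^k) ≥ 3·(24k^4 + 11k^3).
Also, for k ≥ 12 we have 3·(24k^4 + 11k^3) ≥ 24(k+1)^4 + 11(k+1)^3, since 3·(24k^4 + 11k^3) − (24(k+1)^4 + 11(k+1)^3) = 48k^4 - 74k^3 - 177k^2 - 129k - 35, which is nonnegative for all k ≥ 12.
Combining, 2·3^(k + 1) ≥ 24(k+1)^4 + 11(k+1)^3.
By the principle of mathematical induction, the result holds for all N ≥ 12.
Hence the smallest such n₀ is 12.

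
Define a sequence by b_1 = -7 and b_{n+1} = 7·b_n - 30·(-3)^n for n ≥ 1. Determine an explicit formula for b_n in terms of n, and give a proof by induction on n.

b_n = -(-3)^(n + 1) + 2·7^(n - 1)

Computing the first terms: b_1 = -7, b_2 = 41, b_3 = 17. This suggests b_n = -(-3)^(n + 1) + 2·7^(n - 1).
When n = 1: the formula gives -7 = -7 = b_1.
Inductive step: assume the claim holds for n = i, so b_i = -(-3)^(i + 1) + 2·7^(i - 1).
Then b_{i+1} = 7·b_i - 30·(-3)^i = 7·(-(-3)^(i + 1) + 2·7^(i - 1)) - 30·(-3)^i = -(-3)^(i + 2) + 2·7^i = -(-3)^((i+1) + 1) + 2·7^((i+1) - 1),
which is the claimed formula at n = i+1.
By the principle of mathematical induction, the result holds for all n ≥ 1.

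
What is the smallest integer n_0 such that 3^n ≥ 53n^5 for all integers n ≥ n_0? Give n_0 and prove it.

At n = 16: 43046721 < 55574528, so the inequality fails and n_0 ≥ 17. We prove 3^n ≥ 53n^5 for all n ≥ 17.
When n = 17: 3^n = 129140163 and 53n^5 = 75252421, so 129140163 ≥ 75252421.
Inductive step: suppose the statement holds for some r ≥ 17, so 3^r ≥ 53r^5.
Then 3^(r + 1) = 3·(3^r) ≥ 3·(53r^5).
Also, for r ≥ 17 we have 3·(53r^5) ≥ 53(r+1)^5, since 3 ≥ (1 + 1/r)^5 for all r ≥ 17.
Combining, 3^(r + 1) ≥ 53(r+1)^5.
Hence, by induction on n, the claim holds for every n ≥ 17.
Hence the smallest such n_0 is 17.

n_0 = 17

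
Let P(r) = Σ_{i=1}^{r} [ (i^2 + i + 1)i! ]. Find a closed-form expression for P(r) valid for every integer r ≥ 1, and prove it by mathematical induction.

We claim P(r) = (r + 1)(r + 1)! - 1 for all r ≥ 1.
Base step (r = 1): P(1) = 3, and the closed form gives 3. They agree.
Inductive step: suppose the statement holds for some i ≥ 1, so P(i) = (i + 1)(i + 1)! - 1.
Then P(i+1) = P(i) + ((i^2 + 3i + 3)(i + 1)!) = ((i + 1)(i + 1)! - 1) + ((i^2 + 3i + 3)(i + 1)!).
Simplifying, P(i+1) = ((i+1) + 1)((i+1) + 1)! - 1,
which is the closed form with r = i+1.
By the principle of mathematical induction, the result holds for all r ≥ 1.

P(r) = (r + 1)(r + 1)! - 1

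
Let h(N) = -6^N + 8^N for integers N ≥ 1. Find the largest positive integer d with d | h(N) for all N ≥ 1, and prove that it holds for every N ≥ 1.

d = 2

Computing the first values: h(1) = 2 and h(2) = 28; gcd(2, 28) = 2, so d ≤ 2.
We prove 2 | -6^N + 8^N for all N ≥ 1 by induction on N.
For the base case N = 1: h(1) = 2 = 2·(1), so 2 | h(1).
Suppose the result is true for N = k, i.e. 2 | h(k). Then
8^{k+1} − 6^{k+1} = 8·8^k − 6·6^k = 8·(8^k − 6^k) + (2)·6^k. The first term is divisible by 2 by the inductive hypothesis, and the second term (2)·6^k is divisible by 2 since 2 | 2. Hence 2 | h(k+1).
Hence, by induction on N, the claim holds for every N ≥ 1.
Therefore the largest such d is 2.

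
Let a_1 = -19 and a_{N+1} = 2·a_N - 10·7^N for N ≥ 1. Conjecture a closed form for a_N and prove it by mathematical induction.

Computing the first terms: a_1 = -19, a_2 = -108, a_3 = -706. This suggests a_N = -5·2^(N - 1) - 2·7^N.
Base case (N = 1): the formula gives -19 = -19 = a_1.
Inductive step: assume the claim holds for N = j, so a_j = -5·2^(j - 1) - 2·7^j.
Then a_{j+1} = 2·a_j - 10·7^j = 2·(-5·2^(j - 1) - 2·7^j) - 10·7^j = -5·2^j - 2·7^(j + 1) = -5·2^((j+1) - 1) - 2·7^(j+1),
which is the claimed formula at N = j+1.
Hence, by induction on N, the claim holds for every N ≥ 1.

a_N = -5·2^(N - 1) - 2·7^N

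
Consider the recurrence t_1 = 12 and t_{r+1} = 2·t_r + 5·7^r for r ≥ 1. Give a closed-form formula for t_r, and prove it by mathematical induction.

Computing the first terms: t_1 = 12, t_2 = 59, t_3 = 363. This suggests t_r = 5·2^(r - 1) + 7^r.
Base step (r = 1): the formula gives 12 = 12 = t_1.
Inductive step: suppose the statement holds for some m ≥ 1, so t_m = 5·2^(m - 1) + 7^m.
Then t_{m+1} = 2·t_m + 5·7^m = 2·(5·2^(m - 1) + 7^m) + 5·7^m = 5·2^m + 7^(m + 1) = 5·2^((m+1) - 1) + 7^(m+1),
which is the claimed formula at r = m+1.
By induction, the statement is established for all r ≥ 1.

t_r = 5·2^(r - 1) + 7^r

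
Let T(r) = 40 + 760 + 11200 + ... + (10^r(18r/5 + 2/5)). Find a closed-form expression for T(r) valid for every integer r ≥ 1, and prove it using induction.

T(r) = 4·10^r·r

We claim T(r) = 4·10^r·r for all r ≥ 1.
When r = 1: T(1) = 40, and the closed form gives 40. They agree.
For the inductive step, assume it holds for an arbitrary i ≥ 1, so T(i) = 4·10^i·i.
Then T(i+1) = T(i) + (10^i(36i + 40)) = (4·10^i·i) + (10^i(36i + 40)).
Simplifying, T(i+1) = 40·10^i(i + 1) = 4·10^(i+1)·(i+1),
which is the closed form with r = i+1.
By the principle of mathematical induction, the result holds for all r ≥ 1.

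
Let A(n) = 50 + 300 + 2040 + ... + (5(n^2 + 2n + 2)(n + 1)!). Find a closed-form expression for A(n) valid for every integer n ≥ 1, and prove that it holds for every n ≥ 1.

A(n) = (5n + 5)(n + 2)! - 10

We claim A(n) = (5n + 5)(n + 2)! - 10 for all n ≥ 1.
Base case (n = 1): A(1) = 50, and the closed form gives 50. They agree.
Inductive step: suppose the statement holds for some p ≥ 1, so A(p) = (5p + 5)(p + 2)! - 10.
Then A(p+1) = A(p) + (5(p^2 + 4p + 5)(p + 2)!) = ((5p + 5)(p + 2)! - 10) + (5(p^2 + 4p + 5)(p + 2)!).
Simplifying, A(p+1) = (5(p+1) + 5)((p+1) + 2)! - 10,
which is the closed form with n = p+1.
By induction, the statement is established for all n ≥ 1.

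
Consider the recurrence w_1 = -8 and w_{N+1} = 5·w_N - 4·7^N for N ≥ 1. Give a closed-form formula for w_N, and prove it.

Computing the first terms: w_1 = -8, w_2 = -68, w_3 = -536. This suggests w_N = 6·5^(N - 1) - 2·7^N.
Base case (N = 1): the formula gives -8 = -8 = w_1.
Inductive step: assume the claim holds for N = m, so w_m = 6·5^(m - 1) - 2·7^m.
Then w_{m+1} = 5·w_m - 4·7^m = 5·(6·5^(m - 1) - 2·7^m) - 4·7^m = 6·5^m - 2·7^(m + 1) = 6·5^((m+1) - 1) - 2·7^(m+1),
which is the claimed formula at N = m+1.
By induction, the statement is established for all N ≥ 1.

w_N = 6·5^(N - 1) - 2·7^N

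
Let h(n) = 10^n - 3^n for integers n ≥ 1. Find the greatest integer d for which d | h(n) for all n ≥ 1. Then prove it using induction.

Computing the first values: h(1) = 7 and h(2) = 91; gcd(7, 91) = 7, so d ≤ 7.
We prove 7 | 10^n - 3^n for all n ≥ 1 by induction on n.
Base step (n = 1): h(1) = 7 = 7·(1), so 7 | h(1).
Inductive step: suppose the statement holds for some j ≥ 1, i.e. 7 | h(j). Then
10^{j+1} − 3^{j+1} = 10·10^j − 3·3^j = 10·(10^j − 3^j) + (7)·3^j. The first term is divisible by 7 by the inductive hypothesis, and the second term (7)·3^j is divisible by 7 since 7 | 7. Hence 7 | h(j+1).
Hence, by induction on n, the claim holds for every n ≥ 1.
Therefore the largest such d is 7.

d = 7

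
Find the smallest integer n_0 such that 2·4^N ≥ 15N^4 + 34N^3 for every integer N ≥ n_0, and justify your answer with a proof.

At N = 7: 32768 < 47677, so the inequality fails and n_0 ≥ 8. We prove 2·4^N ≥ 15N^4 + 34N^3 for all N ≥ 8.
Base step (N = 8): 2·4^N = 131072 and 15N^4 + 34N^3 = 78848, so 131072 ≥ 78848.
Suppose the result is true for N = j, so 2·4^j ≥ 15j^4 + 34j^3.
Then 2·4^(j + 1) = 4·(2·4^j) ≥ 4·(15j^4 + 34j^3).
Also, for j ≥ 8 we have 4·(15j^4 + 34j^3) ≥ 15(j+1)^4 + 34(j+1)^3, since 4·(15j^4 + 34j^3) − (15(j+1)^4 + 34(j+1)^3) = 45j^4 + 42j^3 - 192j^2 - 162j - 49, which is nonnegative for all j ≥ 8.
Combining, 2·4^(j + 1) ≥ 15(j+1)^4 + 34(j+1)^3.
By induction, the statement is established for all N ≥ 8.
Hence the smallest such n_0 is 8.

n_0 = 8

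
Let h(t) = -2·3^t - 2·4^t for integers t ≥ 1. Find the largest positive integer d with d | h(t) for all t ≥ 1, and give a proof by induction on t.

Computing the first values: h(1) = -14 and h(2) = -50; gcd(-14, -50) = 2, so d ≤ 2.
We prove 2 | -2·3^t - 2·4^t for all t ≥ 1 by induction on t.
When t = 1: h(1) = -14 = 2·(-7), so 2 | h(1).
Inductive step: assume the claim holds for t = r, i.e. 2 | h(r). Then
h(r+1) − 4·h(r) = (-2·3^(r+1) - 2·4^(r+1)) − 4·(-2·3^r - 2·4^r) = (-2)·3^r·(3 − 4) = (2)·3^r. Since 2 | h(r) by the inductive hypothesis, 2 | 4·h(r); and 2 | 2 since 2 = 2·1. Therefore 2 | h(r+1).
By induction, the statement is established for all t ≥ 1.
Therefore the largest such d is 2.

d = 2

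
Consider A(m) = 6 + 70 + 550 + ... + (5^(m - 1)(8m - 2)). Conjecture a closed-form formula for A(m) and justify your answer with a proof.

We claim A(m) = 5^m(2m - 1) + 1 for all m ≥ 1.
Base case (m = 1): A(1) = 6, and the closed form gives 6. They agree.
Inductive step: assume the claim holds for m = p, so A(p) = 5^p(2p - 1) + 1.
Then A(p+1) = A(p) + (5^p(8p + 6)) = (5^p(2p - 1) + 1) + (5^p(8p + 6)).
Simplifying, A(p+1) = 10·5^p·p + 5·5^p + 1 = 5^(p+1)(2(p+1) - 1) + 1,
which is the closed form with m = p+1.
Hence, by induction on m, the claim holds for every m ≥ 1.

A(m) = 5^m(2m - 1) + 1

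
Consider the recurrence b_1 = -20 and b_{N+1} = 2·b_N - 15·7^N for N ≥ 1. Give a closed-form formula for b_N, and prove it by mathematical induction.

Computing the first terms: b_1 = -20, b_2 = -145, b_3 = -1025. This suggests b_N = 2^(N - 1) - 3·7^N.
Base step (N = 1): the formula gives -20 = -20 = b_1.
Inductive step: suppose the statement holds for some i ≥ 1, so b_i = 2^(i - 1) - 3·7^i.
Then b_{i+1} = 2·b_i - 15·7^i = 2·(2^(i - 1) - 3·7^i) - 15·7^i = 2^i - 3·7^(i + 1) = 2^((i+1) - 1) - 3·7^(i+1),
which is the claimed formula at N = i+1.
This completes the induction.

b_N = 2^(N - 1) - 3·7^N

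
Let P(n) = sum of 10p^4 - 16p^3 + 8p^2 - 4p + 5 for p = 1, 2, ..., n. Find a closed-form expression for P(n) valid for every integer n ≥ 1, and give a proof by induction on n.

We claim P(n) = n(2n^4 + n^3 - 2n^2 - 2n + 4) for all n ≥ 1.
Base case (n = 1): P(1) = 3, and the closed form gives 3. They agree.
Inductive step: assume the claim holds for n = p, so P(p) = p(2p^4 + p^3 - 2p^2 - 2p + 4).
Then P(p+1) = P(p) + (10p^4 + 24p^3 + 20p^2 + 4p + 3) = (p(2p^4 + p^3 - 2p^2 - 2p + 4)) + (10p^4 + 24p^3 + 20p^2 + 4p + 3).
Simplifying, P(p+1) = (p + 1)(2p^4 + 9p^3 + 13p^2 + 5p + 3) = (p+1)(2(p+1)^4 + (p+1)^3 - 2(p+1)^2 - 2(p+1) + 4),
which is the closed form with n = p+1.
By the principle of mathematical induction, the result holds for all n ≥ 1.

P(n) = n(2n^4 + n^3 - 2n^2 - 2n + 4)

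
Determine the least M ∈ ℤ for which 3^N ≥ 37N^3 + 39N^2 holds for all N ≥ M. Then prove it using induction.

M = 10

At N = 9: 19683 < 30132, so the inequality fails and M ≥ 10. We prove 3^N ≥ 37N^3 + 39N^2 for all N ≥ 10.
Base case (N = 10): 3^N = 59049 and 37N^3 + 39N^2 = 40900, so 59049 ≥ 40900.
Suppose the result is true for N = j, so 3^j ≥ 37j^3 + 39j^2.
Then 3^(j + 1) = 3·(3^j) ≥ 3·(37j^3 + 39j^2).
Also, for j ≥ 10 we have 3·(37j^3 + 39j^2) ≥ 37(j+1)^3 + 39(j+1)^2, since 3·(37j^3 + 39j^2) − (37(j+1)^3 + 39(j+1)^2) = 74j^3 - 33j^2 - 189j - 76, which is nonnegative for all j ≥ 10.
Combining, 3^(j + 1) ≥ 37(j+1)^3 + 39(j+1)^2.
Hence, by induction on N, the claim holds for every N ≥ 10.
Hence the smallest such M is 10.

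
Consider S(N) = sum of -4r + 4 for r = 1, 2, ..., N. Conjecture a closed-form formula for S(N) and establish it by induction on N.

S(N) = -2N(N - 1)

We claim S(N) = -2N(N - 1) for all N ≥ 1.
When N = 1: S(1) = 0, and the closed form gives 0. They agree.
Inductive step: suppose the statement holds for some r ≥ 1, so S(r) = 2r(-r + 1).
Then S(r+1) = S(r) + (-4r) = (2r(-r + 1)) + (-4r).
Simplifying, S(r+1) = -2r(r + 1) = -2(r+1)((r+1) - 1),
which is the closed form with N = r+1.
This completes the induction.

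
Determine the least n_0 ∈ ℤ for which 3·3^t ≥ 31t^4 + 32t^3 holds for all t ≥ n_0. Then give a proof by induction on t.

n_0 = 11

At t = 10: 177147 < 342000, so the inequality fails and n_0 ≥ 11. We prove 3·3^t ≥ 31t^4 + 32t^3 for all t ≥ 11.
When t = 11: 3·3^t = 531441 and 31t^4 + 32t^3 = 496463, so 531441 ≥ 496463.
Suppose the result is true for t = r, so 3·3^r ≥ 31r^4 + 32r^3.
Then 3·3^(r + 1) = 3·(3·3^r) ≥ 3·(31r^4 + 32r^3).
Also, for r ≥ 11 we have 3·(31r^4 + 32r^3) ≥ 31(r+1)^4 + 32(r+1)^3, since 3·(31r^4 + 32r^3) − (31(r+1)^4 + 32(r+1)^3) = 62r^4 - 60r^3 - 282r^2 - 220r - 63, which is nonnegative for all r ≥ 11.
Combining, 3·3^(r + 1) ≥ 31(r+1)^4 + 32(r+1)^3.
By the principle of mathematical induction, the result holds for all t ≥ 11.
Hence the smallest such n_0 is 11.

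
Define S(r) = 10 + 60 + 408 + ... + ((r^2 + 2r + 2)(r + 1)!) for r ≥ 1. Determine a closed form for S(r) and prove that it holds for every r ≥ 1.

S(r) = (r + 1)(r + 2)! - 2

We claim S(r) = (r + 1)(r + 2)! - 2 for all r ≥ 1.
Base case (r = 1): S(1) = 10, and the closed form gives 10. They agree.
Inductive step: assume the claim holds for r = i, so S(i) = (i + 1)(i + 2)! - 2.
Then S(i+1) = S(i) + ((i^2 + 4i + 5)(i + 2)!) = ((i + 1)(i + 2)! - 2) + ((i^2 + 4i + 5)(i + 2)!).
Simplifying, S(i+1) = ((i+1) + 1)((i+1) + 2)! - 2,
which is the closed form with r = i+1.
This completes the induction.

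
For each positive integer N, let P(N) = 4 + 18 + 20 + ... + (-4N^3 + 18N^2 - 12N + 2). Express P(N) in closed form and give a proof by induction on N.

We claim P(N) = -N(N^3 - 4N^2 - 2N + 1) for all N ≥ 1.
Base case (N = 1): P(1) = 4, and the closed form gives 4. They agree.
Inductive step: assume the claim holds for N = m, so P(m) = m(-m^3 + 4m^2 + 2m - 1).
Then P(m+1) = P(m) + (-4m^3 + 6m^2 + 12m + 4) = (m(-m^3 + 4m^2 + 2m - 1)) + (-4m^3 + 6m^2 + 12m + 4).
Simplifying, P(m+1) = -(m + 1)(m^3 - m^2 - 7m - 4) = -(m+1)((m+1)^3 - 4(m+1)^2 - 2(m+1) + 1),
which is the closed form with N = m+1.
Hence, by induction on N, the claim holds for every N ≥ 1.

P(N) = -N(N^3 - 4N^2 - 2N + 1)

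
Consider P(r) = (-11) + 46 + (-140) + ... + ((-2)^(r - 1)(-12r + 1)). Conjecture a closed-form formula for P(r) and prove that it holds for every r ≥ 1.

P(r) = (-2)^r(4r + 1) - 1

We claim P(r) = (-2)^r(4r + 1) - 1 for all r ≥ 1.
Base step (r = 1): P(1) = -11, and the closed form gives -11. They agree.
For the inductive step, assume it holds for an arbitrary m ≥ 1, so P(m) = (-2)^m(4m + 1) - 1.
Then P(m+1) = P(m) + ((-2)^m(-12m - 11)) = ((-2)^m(4m + 1) - 1) + ((-2)^m(-12m - 11)).
Simplifying, P(m+1) = -8(-2)^m·m - 10(-2)^m - 1 = (-2)^(m+1)(4(m+1) + 1) - 1,
which is the closed form with r = m+1.
This completes the induction.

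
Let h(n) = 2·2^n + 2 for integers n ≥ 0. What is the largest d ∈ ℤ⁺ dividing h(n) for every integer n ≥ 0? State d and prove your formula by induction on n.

d = 2

Computing the first values: h(0) = 4 and h(1) = 6; gcd(4, 6) = 2, so d ≤ 2.
We prove 2 | 2·2^n + 2 for all n ≥ 0 by induction on n.
Base case (n = 0): h(0) = 4 = 2·(2), so 2 | h(0).
For the inductive step, assume it holds for an arbitrary p ≥ 0, i.e. 2 | h(p). Then
h(p+1) = 2·2^(p+1) + 2 = 2·(2·2^p + 2) - 2 = 2·h(p) - 2. The first term is divisible by 2 by the inductive hypothesis, and -2 is divisible by 2. Hence 2 | h(p+1).
Hence, by induction on n, the claim holds for every n ≥ 0.
Therefore the largest such d is 2.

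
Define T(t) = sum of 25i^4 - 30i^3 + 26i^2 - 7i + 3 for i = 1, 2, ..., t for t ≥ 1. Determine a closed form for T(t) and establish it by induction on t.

T(t) = t(5t^4 + 5t^3 + 2t^2 + 2t + 3)

We claim T(t) = t(5t^4 + 5t^3 + 2t^2 + 2t + 3) for all t ≥ 1.
Base step (t = 1): T(1) = 17, and the closed form gives 17. They agree.
Suppose the result is true for t = i, so T(i) = i(5i^4 + 5i^3 + 2i^2 + 2i + 3).
Then T(i+1) = T(i) + (25i^4 + 70i^3 + 86i^2 + 55i + 17) = (i(5i^4 + 5i^3 + 2i^2 + 2i + 3)) + (25i^4 + 70i^3 + 86i^2 + 55i + 17).
Simplifying, T(i+1) = (i + 1)(5i^4 + 25i^3 + 47i^2 + 41i + 17) = (i+1)(5(i+1)^4 + 5(i+1)^3 + 2(i+1)^2 + 2(i+1) + 3),
which is the closed form with t = i+1.
Hence, by induction on t, the claim holds for every t ≥ 1.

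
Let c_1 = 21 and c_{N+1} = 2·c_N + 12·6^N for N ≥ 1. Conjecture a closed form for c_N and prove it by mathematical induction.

c_N = 3·2^(N - 1) + 3·6^N

Computing the first terms: c_1 = 21, c_2 = 114, c_3 = 660. This suggests c_N = 3·2^(N - 1) + 3·6^N.
When N = 1: the formula gives 21 = 21 = c_1.
Suppose the result is true for N = k, so c_k = 3·2^(k - 1) + 3·6^k.
Then c_{k+1} = 2·c_k + 12·6^k = 2·(3·2^(k - 1) + 3·6^k) + 12·6^k = 3·2^k + 3·6^(k + 1) = 3·2^((k+1) - 1) + 3·6^(k+1),
which is the claimed formula at N = k+1.
By induction, the statement is established for all N ≥ 1.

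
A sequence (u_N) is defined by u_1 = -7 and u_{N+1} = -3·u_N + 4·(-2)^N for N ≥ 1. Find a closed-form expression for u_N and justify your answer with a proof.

u_N = (-2)^(N + 2) + (-3)^(N - 1)

Computing the first terms: u_1 = -7, u_2 = 13, u_3 = -23. This suggests u_N = (-2)^(N + 2) + (-3)^(N - 1).
Base step (N = 1): the formula gives -7 = -7 = u_1.
Suppose the result is true for N = j, so u_j = (-2)^(j + 2) + (-3)^(j - 1).
Then u_{j+1} = -3·u_j + 4·(-2)^j = -3·((-2)^(j + 2) + (-3)^(j - 1)) + 4·(-2)^j = (-2)^(j + 3) + (-3)^j = (-2)^((j+1) + 2) + (-3)^((j+1) - 1),
which is the claimed formula at N = j+1.
Hence, by induction on N, the claim holds for every N ≥ 1.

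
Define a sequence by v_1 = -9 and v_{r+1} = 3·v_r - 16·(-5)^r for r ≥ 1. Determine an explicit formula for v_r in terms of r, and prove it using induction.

v_r = 2(-5)^r + 3^(r - 1)

Computing the first terms: v_1 = -9, v_2 = 53, v_3 = -241. This suggests v_r = 2(-5)^r + 3^(r - 1).
When r = 1: the formula gives -9 = -9 = v_1.
Inductive step: suppose the statement holds for some i ≥ 1, so v_i = 2(-5)^i + 3^(i - 1).
Then v_{i+1} = 3·v_i - 16·(-5)^i = 3·(2(-5)^i + 3^(i - 1)) - 16·(-5)^i = 2(-5)^(i + 1) + 3^i = 2(-5)^(i+1) + 3^((i+1) - 1),
which is the claimed formula at r = i+1.
This completes the induction.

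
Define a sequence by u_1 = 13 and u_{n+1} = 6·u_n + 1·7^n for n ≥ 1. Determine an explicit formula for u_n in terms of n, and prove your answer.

Computing the first terms: u_1 = 13, u_2 = 85, u_3 = 559. This suggests u_n = 6^n + 7^n.
When n = 1: the formula gives 13 = 13 = u_1.
Suppose the result is true for n = i, so u_i = 6^i + 7^i.
Then u_{i+1} = 6·u_i + 1·7^i = 6·(6^i + 7^i) + 1·7^i = 6^(i + 1) + 7^(i + 1),
which is the claimed formula at n = i+1.
Hence, by induction on n, the claim holds for every n ≥ 1.

u_n = 6^n + 7^n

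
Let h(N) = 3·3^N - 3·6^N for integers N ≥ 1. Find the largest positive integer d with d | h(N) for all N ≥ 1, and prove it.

Computing the first values: h(1) = -9 and h(2) = -81; gcd(-9, -81) = 9, so d ≤ 9.
We prove 9 | 3·3^N - 3·6^N for all N ≥ 1 by induction on N.
Base case (N = 1): h(1) = -9 = 9·(-1), so 9 | h(1).
Inductive step: suppose the statement holds for some i ≥ 1, i.e. 9 | h(i). Then
h(i+1) − 6·h(i) = (3·3^(i+1) - 3·6^(i+1)) − 6·(3·3^i - 3·6^i) = (3)·3^i·(3 − 6) = (-9)·3^i. Since 9 | h(i) by the inductive hypothesis, 9 | 6·h(i); and 9 | -9 since -9 = 9·-1. Therefore 9 | h(i+1).
By the principle of mathematical induction, the result holds for all N ≥ 1.
Therefore the largest such d is 9.

d = 9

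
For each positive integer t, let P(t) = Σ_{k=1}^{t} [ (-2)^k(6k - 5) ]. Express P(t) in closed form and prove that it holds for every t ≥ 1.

P(t) = 2(-2)^t(2t - 1) + 2

We claim P(t) = 2(-2)^t(2t - 1) + 2 for all t ≥ 1.
For the base case t = 1: P(1) = -2, and the closed form gives -2. They agree.
Suppose the result is true for t = k, so P(k) = 2(-2)^k(2k - 1) + 2.
Then P(k+1) = P(k) + ((-2)^(k + 1)(6k + 1)) = (2(-2)^k(2k - 1) + 2) + ((-2)^(k + 1)(6k + 1)).
Simplifying, P(k+1) = -8(-2)^k·k - 4(-2)^k + 2 = 2(-2)^(k+1)(2(k+1) - 1) + 2,
which is the closed form with t = k+1.
Hence, by induction on t, the claim holds for every t ≥ 1.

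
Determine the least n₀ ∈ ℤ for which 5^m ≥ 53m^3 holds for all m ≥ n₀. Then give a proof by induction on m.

At m = 5: 3125 < 6625, so the inequality fails and n₀ ≥ 6. We prove 5^m ≥ 53m^3 for all m ≥ 6.
Base step (m = 6): 5^m = 15625 and 53m^3 = 11448, so 15625 ≥ 11448.
Suppose the result is true for m = r, so 5^r ≥ 53r^3.
Then 5^(r + 1) = 5·(5^r) ≥ 5·(53r^3).
Also, for r ≥ 6 we have 5·(53r^3) ≥ 53(r+1)^3, since 5 ≥ (1 + 1/r)^3 for all r ≥ 6.
Combining, 5^(r + 1) ≥ 53(r+1)^3.
Hence, by induction on m, the claim holds for every m ≥ 6.
Hence the smallest such n₀ is 6.

n₀ = 6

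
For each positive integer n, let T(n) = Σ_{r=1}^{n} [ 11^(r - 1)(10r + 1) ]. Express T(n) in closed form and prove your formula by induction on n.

We claim T(n) = 11^n·n for all n ≥ 1.
Base case (n = 1): T(1) = 11, and the closed form gives 11. They agree.
Inductive step: assume the claim holds for n = r, so T(r) = 11^r·r.
Then T(r+1) = T(r) + (11^r(10r + 11)) = (11^r·r) + (11^r(10r + 11)).
Simplifying, T(r+1) = 11^(r + 1)(r + 1) = 11^(r+1)·(r+1),
which is the closed form with n = r+1.
This completes the induction.

T(n) = 11^n·n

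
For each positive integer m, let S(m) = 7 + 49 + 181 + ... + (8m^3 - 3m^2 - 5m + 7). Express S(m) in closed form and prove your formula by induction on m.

We claim S(m) = m(2m^3 + 3m^2 - 2m + 4) for all m ≥ 1.
Base step (m = 1): S(1) = 7, and the closed form gives 7. They agree.
For the inductive step, assume it holds for an arbitrary p ≥ 1, so S(p) = p(2p^3 + 3p^2 - 2p + 4).
Then S(p+1) = S(p) + (8p^3 + 21p^2 + 13p + 7) = (p(2p^3 + 3p^2 - 2p + 4)) + (8p^3 + 21p^2 + 13p + 7).
Simplifying, S(p+1) = (p + 1)(2p^3 + 9p^2 + 10p + 7) = (p+1)(2(p+1)^3 + 3(p+1)^2 - 2(p+1) + 4),
which is the closed form with m = p+1.
By induction, the statement is established for all m ≥ 1.

S(m) = m(2m^3 + 3m^2 - 2m + 4)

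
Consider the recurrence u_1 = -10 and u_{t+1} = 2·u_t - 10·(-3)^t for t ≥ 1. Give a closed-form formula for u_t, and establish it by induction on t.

u_t = 2(-3)^t - 2^(t + 1)

Computing the first terms: u_1 = -10, u_2 = 10, u_3 = -70. This suggests u_t = 2(-3)^t - 2^(t + 1).
Base case (t = 1): the formula gives -10 = -10 = u_1.
Inductive step: assume the claim holds for t = i, so u_i = 2(-3)^i - 2^(i + 1).
Then u_{i+1} = 2·u_i - 10·(-3)^i = 2·(2(-3)^i - 2^(i + 1)) - 10·(-3)^i = 2(-3)^(i + 1) - 2^(i + 2) = 2(-3)^(i+1) - 2^((i+1) + 1),
which is the claimed formula at t = i+1.
By induction, the statement is established for all t ≥ 1.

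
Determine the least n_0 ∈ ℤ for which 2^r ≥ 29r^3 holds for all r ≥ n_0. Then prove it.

At r = 17: 131072 < 142477, so the inequality fails and n_0 ≥ 18. We prove 2^r ≥ 29r^3 for all r ≥ 18.
When r = 18: 2^r = 262144 and 29r^3 = 169128, so 262144 ≥ 169128.
Inductive step: assume the claim holds for r = p, so 2^p ≥ 29p^3.
Then 2^(p + 1) = 2·(2^p) ≥ 2·(29p^3).
Also, for p ≥ 18 we have 2·(29p^3) ≥ 29(p+1)^3, since 2 ≥ (1 + 1/p)^3 for all p ≥ 18.
Combining, 2^(p + 1) ≥ 29(p+1)^3.
By the principle of mathematical induction, the result holds for all r ≥ 18.
Hence the smallest such n_0 is 18.

n_0 = 18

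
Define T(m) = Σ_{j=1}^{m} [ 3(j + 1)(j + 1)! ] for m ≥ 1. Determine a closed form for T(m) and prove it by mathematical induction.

T(m) = 3(m + 2)! - 6

We claim T(m) = 3(m + 2)! - 6 for all m ≥ 1.
Base step (m = 1): T(1) = 12, and the closed form gives 12. They agree.
Inductive step: suppose the statement holds for some j ≥ 1, so T(j) = 3(j + 2)! - 6.
Then T(j+1) = T(j) + (3(j + 2)(j + 2)!) = (3(j + 2)! - 6) + (3(j + 2)(j + 2)!).
Simplifying, T(j+1) = 3((j+1) + 2)! - 6,
which is the closed form with m = j+1.
By induction, the statement is established for all m ≥ 1.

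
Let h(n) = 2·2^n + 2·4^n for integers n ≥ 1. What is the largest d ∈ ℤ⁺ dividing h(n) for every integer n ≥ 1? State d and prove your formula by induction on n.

Computing the first values: h(1) = 12 and h(2) = 40; gcd(12, 40) = 4, so d ≤ 4.
We prove 4 | 2·2^n + 2·4^n for all n ≥ 1 by induction on n.
For the base case n = 1: h(1) = 12 = 4·(3), so 4 | h(1).
Inductive step: suppose the statement holds for some p ≥ 1, i.e. 4 | h(p). Then
h(p+1) − 4·h(p) = (2·2^(p+1) + 2·4^(p+1)) − 4·(2·2^p + 2·4^p) = (2)·2^p·(2 − 4) = (-4)·2^p. Since 4 | h(p) by the inductive hypothesis, 4 | 4·h(p); and 4 | -4 since -4 = 4·-1. Therefore 4 | h(p+1).
By induction, the statement is established for all n ≥ 1.
Therefore the largest such d is 4.

d = 4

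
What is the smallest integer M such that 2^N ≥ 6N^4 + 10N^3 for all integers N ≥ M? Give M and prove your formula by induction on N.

M = 20

At N = 19: 524288 < 850516, so the inequality fails and M ≥ 20. We prove 2^N ≥ 6N^4 + 10N^3 for all N ≥ 20.
For the base case N = 20: 2^N = 1048576 and 6N^4 + 10N^3 = 1040000, so 1048576 ≥ 1040000.
Inductive step: suppose the statement holds for some m ≥ 20, so 2^m ≥ 6m^4 + 10m^3.
Then 2^(m + 1) = 2·(2^m) ≥ 2·(6m^4 + 10m^3).
Also, for m ≥ 20 we have 2·(6m^4 + 10m^3) ≥ 6(m+1)^4 + 10(m+1)^3, since 2·(6m^4 + 10m^3) − (6(m+1)^4 + 10(m+1)^3) = 6m^4 - 14m^3 - 66m^2 - 54m - 16, which is nonnegative for all m ≥ 20.
Combining, 2^(m + 1) ≥ 6(m+1)^4 + 10(m+1)^3.
By induction, the statement is established for all N ≥ 20.
Hence the smallest such M is 20.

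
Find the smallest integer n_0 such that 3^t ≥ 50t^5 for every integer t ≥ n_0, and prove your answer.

n_0 = 17

At t = 16: 43046721 < 52428800, so the inequality fails and n_0 ≥ 17. We prove 3^t ≥ 50t^5 for all t ≥ 17.
Base case (t = 17): 3^t = 129140163 and 50t^5 = 70992850, so 129140163 ≥ 70992850.
Inductive step: assume the claim holds for t = p, so 3^p ≥ 50p^5.
Then 3^(p + 1) = 3·(3^p) ≥ 3·(50p^5).
Also, for p ≥ 17 we have 3·(50p^5) ≥ 50(p+1)^5, since 3 ≥ (1 + 1/p)^5 for all p ≥ 17.
Combining, 3^(p + 1) ≥ 50(p+1)^5.
This completes the induction.
Hence the smallest such n_0 is 17.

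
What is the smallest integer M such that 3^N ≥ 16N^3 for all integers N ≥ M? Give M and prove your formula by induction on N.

At N = 8: 6561 < 8192, so the inequality fails and M ≥ 9. We prove 3^N ≥ 16N^3 for all N ≥ 9.
When N = 9: 3^N = 19683 and 16N^3 = 11664, so 19683 ≥ 11664.
Inductive step: suppose the statement holds for some i ≥ 9, so 3^i ≥ 16i^3.
Then 3^(i + 1) = 3·(3^i) ≥ 3·(16i^3).
Also, for i ≥ 9 we have 3·(16i^3) ≥ 16(i+1)^3, since 3 ≥ (1 + 1/i)^3 for all i ≥ 9.
Combining, 3^(i + 1) ≥ 16(i+1)^3.
Hence, by induction on N, the claim holds for every N ≥ 9.
Hence the smallest such M is 9.

M = 9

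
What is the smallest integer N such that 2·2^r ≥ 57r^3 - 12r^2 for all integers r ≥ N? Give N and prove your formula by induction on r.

N = 18

At r = 17: 262144 < 276573, so the inequality fails and N ≥ 18. We prove 2·2^r ≥ 57r^3 - 12r^2 for all r ≥ 18.
For the base case r = 18: 2·2^r = 524288 and 57r^3 - 12r^2 = 328536, so 524288 ≥ 328536.
Inductive step: assume the claim holds for r = j, so 2·2^j ≥ 57j^3 - 12j^2.
Then 2·2^(j + 1) = 2·(2·2^j) ≥ 2·(57j^3 - 12j^2).
Also, for j ≥ 18 we have 2·(57j^3 - 12j^2) ≥ 57(j+1)^3 - 12(j+1)^2, since 2·(57j^3 - 12j^2) − (57(j+1)^3 - 12(j+1)^2) = 57j^3 - 183j^2 - 147j - 45, which is nonnegative for all j ≥ 18.
Combining, 2·2^(j + 1) ≥ 57(j+1)^3 - 12(j+1)^2.
By induction, the statement is established for all r ≥ 18.
Hence the smallest such N is 18.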